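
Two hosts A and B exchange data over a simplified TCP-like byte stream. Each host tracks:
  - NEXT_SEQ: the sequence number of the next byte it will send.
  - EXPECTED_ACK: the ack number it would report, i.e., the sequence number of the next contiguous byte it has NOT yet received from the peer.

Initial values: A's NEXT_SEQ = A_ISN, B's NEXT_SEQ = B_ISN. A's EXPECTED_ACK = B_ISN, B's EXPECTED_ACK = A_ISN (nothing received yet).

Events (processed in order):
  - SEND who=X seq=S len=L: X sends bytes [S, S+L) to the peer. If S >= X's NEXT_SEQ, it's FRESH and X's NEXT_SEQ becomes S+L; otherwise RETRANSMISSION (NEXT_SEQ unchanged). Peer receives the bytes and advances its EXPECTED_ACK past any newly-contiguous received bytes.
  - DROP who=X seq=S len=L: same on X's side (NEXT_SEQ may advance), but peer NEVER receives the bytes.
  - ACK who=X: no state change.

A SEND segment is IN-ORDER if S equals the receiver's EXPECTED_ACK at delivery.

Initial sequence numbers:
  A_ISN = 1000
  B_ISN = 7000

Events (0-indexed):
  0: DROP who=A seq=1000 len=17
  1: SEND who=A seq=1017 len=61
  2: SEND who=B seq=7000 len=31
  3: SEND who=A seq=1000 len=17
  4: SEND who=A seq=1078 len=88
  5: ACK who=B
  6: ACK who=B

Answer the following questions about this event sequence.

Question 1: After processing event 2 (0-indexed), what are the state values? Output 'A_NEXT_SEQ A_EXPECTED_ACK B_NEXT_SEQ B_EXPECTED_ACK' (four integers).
After event 0: A_seq=1017 A_ack=7000 B_seq=7000 B_ack=1000
After event 1: A_seq=1078 A_ack=7000 B_seq=7000 B_ack=1000
After event 2: A_seq=1078 A_ack=7031 B_seq=7031 B_ack=1000

1078 7031 7031 1000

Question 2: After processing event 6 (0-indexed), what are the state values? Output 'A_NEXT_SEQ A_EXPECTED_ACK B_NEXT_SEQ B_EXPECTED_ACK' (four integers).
After event 0: A_seq=1017 A_ack=7000 B_seq=7000 B_ack=1000
After event 1: A_seq=1078 A_ack=7000 B_seq=7000 B_ack=1000
After event 2: A_seq=1078 A_ack=7031 B_seq=7031 B_ack=1000
After event 3: A_seq=1078 A_ack=7031 B_seq=7031 B_ack=1078
After event 4: A_seq=1166 A_ack=7031 B_seq=7031 B_ack=1166
After event 5: A_seq=1166 A_ack=7031 B_seq=7031 B_ack=1166
After event 6: A_seq=1166 A_ack=7031 B_seq=7031 B_ack=1166

1166 7031 7031 1166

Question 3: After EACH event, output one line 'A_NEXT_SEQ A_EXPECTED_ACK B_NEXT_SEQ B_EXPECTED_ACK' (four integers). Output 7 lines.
1017 7000 7000 1000
1078 7000 7000 1000
1078 7031 7031 1000
1078 7031 7031 1078
1166 7031 7031 1166
1166 7031 7031 1166
1166 7031 7031 1166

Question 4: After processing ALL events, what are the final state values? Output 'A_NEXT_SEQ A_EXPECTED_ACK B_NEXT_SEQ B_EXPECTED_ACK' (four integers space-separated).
After event 0: A_seq=1017 A_ack=7000 B_seq=7000 B_ack=1000
After event 1: A_seq=1078 A_ack=7000 B_seq=7000 B_ack=1000
After event 2: A_seq=1078 A_ack=7031 B_seq=7031 B_ack=1000
After event 3: A_seq=1078 A_ack=7031 B_seq=7031 B_ack=1078
After event 4: A_seq=1166 A_ack=7031 B_seq=7031 B_ack=1166
After event 5: A_seq=1166 A_ack=7031 B_seq=7031 B_ack=1166
After event 6: A_seq=1166 A_ack=7031 B_seq=7031 B_ack=1166

Answer: 1166 7031 7031 1166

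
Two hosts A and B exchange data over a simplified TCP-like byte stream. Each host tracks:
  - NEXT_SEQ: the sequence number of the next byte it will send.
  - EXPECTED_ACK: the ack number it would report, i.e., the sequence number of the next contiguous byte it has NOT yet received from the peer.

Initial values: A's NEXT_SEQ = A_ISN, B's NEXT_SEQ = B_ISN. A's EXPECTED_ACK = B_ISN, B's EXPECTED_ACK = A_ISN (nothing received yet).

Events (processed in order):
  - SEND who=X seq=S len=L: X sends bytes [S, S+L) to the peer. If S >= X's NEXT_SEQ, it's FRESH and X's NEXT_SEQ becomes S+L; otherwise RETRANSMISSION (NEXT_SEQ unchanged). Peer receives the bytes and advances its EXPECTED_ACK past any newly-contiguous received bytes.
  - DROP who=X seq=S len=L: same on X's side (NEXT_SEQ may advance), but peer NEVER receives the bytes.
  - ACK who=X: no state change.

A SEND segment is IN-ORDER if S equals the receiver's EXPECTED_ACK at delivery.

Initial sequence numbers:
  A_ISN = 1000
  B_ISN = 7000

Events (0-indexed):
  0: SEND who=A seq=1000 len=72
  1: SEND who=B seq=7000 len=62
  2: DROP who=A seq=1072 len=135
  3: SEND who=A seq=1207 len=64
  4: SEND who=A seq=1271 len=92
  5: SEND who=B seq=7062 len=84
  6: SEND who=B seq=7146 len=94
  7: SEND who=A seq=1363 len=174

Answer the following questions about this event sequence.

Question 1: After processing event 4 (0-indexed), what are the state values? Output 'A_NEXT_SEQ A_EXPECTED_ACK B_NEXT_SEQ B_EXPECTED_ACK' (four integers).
After event 0: A_seq=1072 A_ack=7000 B_seq=7000 B_ack=1072
After event 1: A_seq=1072 A_ack=7062 B_seq=7062 B_ack=1072
After event 2: A_seq=1207 A_ack=7062 B_seq=7062 B_ack=1072
After event 3: A_seq=1271 A_ack=7062 B_seq=7062 B_ack=1072
After event 4: A_seq=1363 A_ack=7062 B_seq=7062 B_ack=1072

1363 7062 7062 1072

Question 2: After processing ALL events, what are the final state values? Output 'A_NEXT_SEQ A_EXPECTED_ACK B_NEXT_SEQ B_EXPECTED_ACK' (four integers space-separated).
After event 0: A_seq=1072 A_ack=7000 B_seq=7000 B_ack=1072
After event 1: A_seq=1072 A_ack=7062 B_seq=7062 B_ack=1072
After event 2: A_seq=1207 A_ack=7062 B_seq=7062 B_ack=1072
After event 3: A_seq=1271 A_ack=7062 B_seq=7062 B_ack=1072
After event 4: A_seq=1363 A_ack=7062 B_seq=7062 B_ack=1072
After event 5: A_seq=1363 A_ack=7146 B_seq=7146 B_ack=1072
After event 6: A_seq=1363 A_ack=7240 B_seq=7240 B_ack=1072
After event 7: A_seq=1537 A_ack=7240 B_seq=7240 B_ack=1072

Answer: 1537 7240 7240 1072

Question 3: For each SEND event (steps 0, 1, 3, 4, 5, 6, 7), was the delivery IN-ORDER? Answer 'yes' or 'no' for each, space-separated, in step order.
Answer: yes yes no no yes yes no

Derivation:
Step 0: SEND seq=1000 -> in-order
Step 1: SEND seq=7000 -> in-order
Step 3: SEND seq=1207 -> out-of-order
Step 4: SEND seq=1271 -> out-of-order
Step 5: SEND seq=7062 -> in-order
Step 6: SEND seq=7146 -> in-order
Step 7: SEND seq=1363 -> out-of-order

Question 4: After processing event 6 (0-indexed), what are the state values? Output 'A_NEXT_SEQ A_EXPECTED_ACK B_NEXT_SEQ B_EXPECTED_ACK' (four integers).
After event 0: A_seq=1072 A_ack=7000 B_seq=7000 B_ack=1072
After event 1: A_seq=1072 A_ack=7062 B_seq=7062 B_ack=1072
After event 2: A_seq=1207 A_ack=7062 B_seq=7062 B_ack=1072
After event 3: A_seq=1271 A_ack=7062 B_seq=7062 B_ack=1072
After event 4: A_seq=1363 A_ack=7062 B_seq=7062 B_ack=1072
After event 5: A_seq=1363 A_ack=7146 B_seq=7146 B_ack=1072
After event 6: A_seq=1363 A_ack=7240 B_seq=7240 B_ack=1072

1363 7240 7240 1072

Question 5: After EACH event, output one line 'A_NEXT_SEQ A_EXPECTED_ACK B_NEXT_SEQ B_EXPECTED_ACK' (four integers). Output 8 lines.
1072 7000 7000 1072
1072 7062 7062 1072
1207 7062 7062 1072
1271 7062 7062 1072
1363 7062 7062 1072
1363 7146 7146 1072
1363 7240 7240 1072
1537 7240 7240 1072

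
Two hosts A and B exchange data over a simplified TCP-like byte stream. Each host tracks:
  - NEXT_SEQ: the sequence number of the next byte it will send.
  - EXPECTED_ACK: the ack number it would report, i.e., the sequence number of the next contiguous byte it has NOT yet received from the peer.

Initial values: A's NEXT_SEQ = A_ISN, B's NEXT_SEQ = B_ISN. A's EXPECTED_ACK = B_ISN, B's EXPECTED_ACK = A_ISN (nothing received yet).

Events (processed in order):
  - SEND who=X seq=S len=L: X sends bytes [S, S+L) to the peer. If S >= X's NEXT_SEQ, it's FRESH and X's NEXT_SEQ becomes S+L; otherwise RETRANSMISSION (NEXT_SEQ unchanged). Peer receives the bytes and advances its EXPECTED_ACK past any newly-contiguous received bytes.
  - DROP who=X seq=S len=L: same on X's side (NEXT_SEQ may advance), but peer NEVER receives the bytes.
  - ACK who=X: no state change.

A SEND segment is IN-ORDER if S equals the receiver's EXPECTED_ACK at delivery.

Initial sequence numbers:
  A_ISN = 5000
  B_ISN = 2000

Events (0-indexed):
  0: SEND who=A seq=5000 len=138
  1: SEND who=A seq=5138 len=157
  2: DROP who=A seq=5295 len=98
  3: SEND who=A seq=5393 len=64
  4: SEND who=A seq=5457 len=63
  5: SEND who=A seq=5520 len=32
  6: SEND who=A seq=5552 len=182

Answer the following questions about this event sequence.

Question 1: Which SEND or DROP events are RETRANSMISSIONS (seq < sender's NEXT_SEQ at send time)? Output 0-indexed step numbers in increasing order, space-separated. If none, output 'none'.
Step 0: SEND seq=5000 -> fresh
Step 1: SEND seq=5138 -> fresh
Step 2: DROP seq=5295 -> fresh
Step 3: SEND seq=5393 -> fresh
Step 4: SEND seq=5457 -> fresh
Step 5: SEND seq=5520 -> fresh
Step 6: SEND seq=5552 -> fresh

Answer: none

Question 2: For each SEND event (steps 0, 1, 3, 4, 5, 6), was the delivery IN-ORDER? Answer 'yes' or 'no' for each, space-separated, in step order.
Step 0: SEND seq=5000 -> in-order
Step 1: SEND seq=5138 -> in-order
Step 3: SEND seq=5393 -> out-of-order
Step 4: SEND seq=5457 -> out-of-order
Step 5: SEND seq=5520 -> out-of-order
Step 6: SEND seq=5552 -> out-of-order

Answer: yes yes no no no no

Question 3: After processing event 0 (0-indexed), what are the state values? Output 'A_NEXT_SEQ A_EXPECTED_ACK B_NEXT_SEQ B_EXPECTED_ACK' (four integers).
After event 0: A_seq=5138 A_ack=2000 B_seq=2000 B_ack=5138

5138 2000 2000 5138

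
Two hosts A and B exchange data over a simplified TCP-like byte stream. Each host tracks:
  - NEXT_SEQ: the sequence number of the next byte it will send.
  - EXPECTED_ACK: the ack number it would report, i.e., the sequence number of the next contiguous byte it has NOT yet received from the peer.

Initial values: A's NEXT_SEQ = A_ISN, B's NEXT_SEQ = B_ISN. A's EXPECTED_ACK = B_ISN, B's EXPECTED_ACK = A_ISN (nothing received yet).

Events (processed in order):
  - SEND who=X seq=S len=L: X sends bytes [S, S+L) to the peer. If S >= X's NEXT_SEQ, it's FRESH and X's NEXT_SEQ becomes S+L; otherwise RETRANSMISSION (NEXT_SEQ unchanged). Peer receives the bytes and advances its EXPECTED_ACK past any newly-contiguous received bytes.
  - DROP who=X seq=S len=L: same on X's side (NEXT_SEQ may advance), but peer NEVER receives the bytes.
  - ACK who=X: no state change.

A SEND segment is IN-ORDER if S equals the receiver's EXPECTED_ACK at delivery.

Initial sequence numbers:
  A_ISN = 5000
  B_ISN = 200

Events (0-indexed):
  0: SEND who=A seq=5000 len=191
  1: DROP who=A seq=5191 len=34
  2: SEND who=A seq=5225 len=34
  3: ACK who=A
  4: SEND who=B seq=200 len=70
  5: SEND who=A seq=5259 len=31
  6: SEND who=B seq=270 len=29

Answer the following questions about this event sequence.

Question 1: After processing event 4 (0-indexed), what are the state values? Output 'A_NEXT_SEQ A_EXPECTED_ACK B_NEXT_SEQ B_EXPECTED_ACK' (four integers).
After event 0: A_seq=5191 A_ack=200 B_seq=200 B_ack=5191
After event 1: A_seq=5225 A_ack=200 B_seq=200 B_ack=5191
After event 2: A_seq=5259 A_ack=200 B_seq=200 B_ack=5191
After event 3: A_seq=5259 A_ack=200 B_seq=200 B_ack=5191
After event 4: A_seq=5259 A_ack=270 B_seq=270 B_ack=5191

5259 270 270 5191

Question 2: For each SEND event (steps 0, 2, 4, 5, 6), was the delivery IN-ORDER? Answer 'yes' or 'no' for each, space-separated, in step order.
Answer: yes no yes no yes

Derivation:
Step 0: SEND seq=5000 -> in-order
Step 2: SEND seq=5225 -> out-of-order
Step 4: SEND seq=200 -> in-order
Step 5: SEND seq=5259 -> out-of-order
Step 6: SEND seq=270 -> in-order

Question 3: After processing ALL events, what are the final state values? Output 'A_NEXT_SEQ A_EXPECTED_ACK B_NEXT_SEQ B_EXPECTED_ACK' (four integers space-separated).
After event 0: A_seq=5191 A_ack=200 B_seq=200 B_ack=5191
After event 1: A_seq=5225 A_ack=200 B_seq=200 B_ack=5191
After event 2: A_seq=5259 A_ack=200 B_seq=200 B_ack=5191
After event 3: A_seq=5259 A_ack=200 B_seq=200 B_ack=5191
After event 4: A_seq=5259 A_ack=270 B_seq=270 B_ack=5191
After event 5: A_seq=5290 A_ack=270 B_seq=270 B_ack=5191
After event 6: A_seq=5290 A_ack=299 B_seq=299 B_ack=5191

Answer: 5290 299 299 5191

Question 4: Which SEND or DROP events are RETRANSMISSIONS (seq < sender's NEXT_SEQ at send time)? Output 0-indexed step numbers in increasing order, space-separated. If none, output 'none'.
Step 0: SEND seq=5000 -> fresh
Step 1: DROP seq=5191 -> fresh
Step 2: SEND seq=5225 -> fresh
Step 4: SEND seq=200 -> fresh
Step 5: SEND seq=5259 -> fresh
Step 6: SEND seq=270 -> fresh

Answer: none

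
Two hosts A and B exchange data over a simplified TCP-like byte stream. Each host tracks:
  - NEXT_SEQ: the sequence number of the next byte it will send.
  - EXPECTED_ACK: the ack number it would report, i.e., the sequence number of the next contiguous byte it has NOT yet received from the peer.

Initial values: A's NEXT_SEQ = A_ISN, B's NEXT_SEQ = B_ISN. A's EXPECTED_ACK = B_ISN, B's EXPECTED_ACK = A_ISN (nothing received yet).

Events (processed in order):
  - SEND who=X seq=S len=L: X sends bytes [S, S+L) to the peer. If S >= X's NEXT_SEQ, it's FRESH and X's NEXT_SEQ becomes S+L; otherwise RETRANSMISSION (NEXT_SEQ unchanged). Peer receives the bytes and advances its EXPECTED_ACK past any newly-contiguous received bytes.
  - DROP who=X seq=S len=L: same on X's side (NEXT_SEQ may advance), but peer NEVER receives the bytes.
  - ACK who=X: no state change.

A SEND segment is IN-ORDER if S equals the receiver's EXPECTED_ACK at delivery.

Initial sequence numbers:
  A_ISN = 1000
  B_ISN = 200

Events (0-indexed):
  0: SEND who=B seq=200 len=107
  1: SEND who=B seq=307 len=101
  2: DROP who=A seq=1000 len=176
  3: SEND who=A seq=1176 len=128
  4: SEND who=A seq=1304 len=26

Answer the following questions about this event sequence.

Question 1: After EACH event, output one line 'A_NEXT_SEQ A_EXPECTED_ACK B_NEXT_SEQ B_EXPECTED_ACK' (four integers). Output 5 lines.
1000 307 307 1000
1000 408 408 1000
1176 408 408 1000
1304 408 408 1000
1330 408 408 1000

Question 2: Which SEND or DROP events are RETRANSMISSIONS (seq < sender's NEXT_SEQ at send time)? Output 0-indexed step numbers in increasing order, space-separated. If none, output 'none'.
Answer: none

Derivation:
Step 0: SEND seq=200 -> fresh
Step 1: SEND seq=307 -> fresh
Step 2: DROP seq=1000 -> fresh
Step 3: SEND seq=1176 -> fresh
Step 4: SEND seq=1304 -> fresh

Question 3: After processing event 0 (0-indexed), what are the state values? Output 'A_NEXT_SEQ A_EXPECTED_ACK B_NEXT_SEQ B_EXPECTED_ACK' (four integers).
After event 0: A_seq=1000 A_ack=307 B_seq=307 B_ack=1000

1000 307 307 1000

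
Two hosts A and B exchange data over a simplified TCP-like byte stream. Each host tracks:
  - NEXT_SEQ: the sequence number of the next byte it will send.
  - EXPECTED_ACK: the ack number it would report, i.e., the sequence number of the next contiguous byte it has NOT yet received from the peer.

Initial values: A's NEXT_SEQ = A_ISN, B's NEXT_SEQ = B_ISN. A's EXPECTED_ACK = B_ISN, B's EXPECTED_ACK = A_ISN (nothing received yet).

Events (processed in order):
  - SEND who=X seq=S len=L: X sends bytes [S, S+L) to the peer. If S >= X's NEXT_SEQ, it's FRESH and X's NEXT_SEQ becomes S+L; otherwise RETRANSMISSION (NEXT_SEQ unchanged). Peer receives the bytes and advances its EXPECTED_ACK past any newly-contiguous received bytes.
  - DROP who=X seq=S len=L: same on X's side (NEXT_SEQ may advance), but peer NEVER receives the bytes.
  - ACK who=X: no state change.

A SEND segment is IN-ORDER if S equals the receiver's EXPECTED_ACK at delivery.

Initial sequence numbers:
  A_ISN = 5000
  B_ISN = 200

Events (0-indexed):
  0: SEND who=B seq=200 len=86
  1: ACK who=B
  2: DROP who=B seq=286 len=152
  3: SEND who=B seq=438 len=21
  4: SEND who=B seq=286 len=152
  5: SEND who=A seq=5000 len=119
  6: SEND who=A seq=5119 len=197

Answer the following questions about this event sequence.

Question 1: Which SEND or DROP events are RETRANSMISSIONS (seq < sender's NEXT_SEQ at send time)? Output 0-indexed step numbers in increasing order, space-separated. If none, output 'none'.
Step 0: SEND seq=200 -> fresh
Step 2: DROP seq=286 -> fresh
Step 3: SEND seq=438 -> fresh
Step 4: SEND seq=286 -> retransmit
Step 5: SEND seq=5000 -> fresh
Step 6: SEND seq=5119 -> fresh

Answer: 4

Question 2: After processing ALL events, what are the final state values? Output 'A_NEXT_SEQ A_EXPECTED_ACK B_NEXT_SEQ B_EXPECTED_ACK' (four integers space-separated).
Answer: 5316 459 459 5316

Derivation:
After event 0: A_seq=5000 A_ack=286 B_seq=286 B_ack=5000
After event 1: A_seq=5000 A_ack=286 B_seq=286 B_ack=5000
After event 2: A_seq=5000 A_ack=286 B_seq=438 B_ack=5000
After event 3: A_seq=5000 A_ack=286 B_seq=459 B_ack=5000
After event 4: A_seq=5000 A_ack=459 B_seq=459 B_ack=5000
After event 5: A_seq=5119 A_ack=459 B_seq=459 B_ack=5119
After event 6: A_seq=5316 A_ack=459 B_seq=459 B_ack=5316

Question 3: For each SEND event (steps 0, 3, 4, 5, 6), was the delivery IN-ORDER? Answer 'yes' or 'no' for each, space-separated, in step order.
Answer: yes no yes yes yes

Derivation:
Step 0: SEND seq=200 -> in-order
Step 3: SEND seq=438 -> out-of-order
Step 4: SEND seq=286 -> in-order
Step 5: SEND seq=5000 -> in-order
Step 6: SEND seq=5119 -> in-order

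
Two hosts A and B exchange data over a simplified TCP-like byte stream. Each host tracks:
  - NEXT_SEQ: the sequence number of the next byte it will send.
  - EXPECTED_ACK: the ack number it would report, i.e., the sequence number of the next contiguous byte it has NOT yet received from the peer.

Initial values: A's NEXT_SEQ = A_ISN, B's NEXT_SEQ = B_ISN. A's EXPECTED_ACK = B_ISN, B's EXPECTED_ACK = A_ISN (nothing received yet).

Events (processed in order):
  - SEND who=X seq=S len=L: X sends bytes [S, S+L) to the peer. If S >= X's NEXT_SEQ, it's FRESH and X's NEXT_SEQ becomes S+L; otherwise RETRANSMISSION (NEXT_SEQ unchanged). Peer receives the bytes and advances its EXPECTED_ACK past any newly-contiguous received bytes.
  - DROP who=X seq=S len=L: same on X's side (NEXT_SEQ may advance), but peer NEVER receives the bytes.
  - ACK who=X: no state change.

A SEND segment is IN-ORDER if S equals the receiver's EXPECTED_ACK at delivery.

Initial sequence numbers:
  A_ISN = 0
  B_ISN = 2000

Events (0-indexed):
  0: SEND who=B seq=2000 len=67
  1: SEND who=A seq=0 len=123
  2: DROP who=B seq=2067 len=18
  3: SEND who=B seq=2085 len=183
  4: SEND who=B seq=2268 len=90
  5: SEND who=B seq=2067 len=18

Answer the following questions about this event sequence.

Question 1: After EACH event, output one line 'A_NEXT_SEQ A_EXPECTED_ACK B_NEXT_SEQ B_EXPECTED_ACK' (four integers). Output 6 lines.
0 2067 2067 0
123 2067 2067 123
123 2067 2085 123
123 2067 2268 123
123 2067 2358 123
123 2358 2358 123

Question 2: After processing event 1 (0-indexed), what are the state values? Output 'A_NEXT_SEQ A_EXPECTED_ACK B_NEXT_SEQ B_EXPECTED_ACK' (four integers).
After event 0: A_seq=0 A_ack=2067 B_seq=2067 B_ack=0
After event 1: A_seq=123 A_ack=2067 B_seq=2067 B_ack=123

123 2067 2067 123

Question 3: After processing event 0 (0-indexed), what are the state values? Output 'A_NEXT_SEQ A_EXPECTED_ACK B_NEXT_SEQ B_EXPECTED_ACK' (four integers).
After event 0: A_seq=0 A_ack=2067 B_seq=2067 B_ack=0

0 2067 2067 0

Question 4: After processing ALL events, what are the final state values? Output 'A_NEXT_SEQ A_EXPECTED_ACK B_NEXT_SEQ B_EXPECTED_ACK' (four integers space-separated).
After event 0: A_seq=0 A_ack=2067 B_seq=2067 B_ack=0
After event 1: A_seq=123 A_ack=2067 B_seq=2067 B_ack=123
After event 2: A_seq=123 A_ack=2067 B_seq=2085 B_ack=123
After event 3: A_seq=123 A_ack=2067 B_seq=2268 B_ack=123
After event 4: A_seq=123 A_ack=2067 B_seq=2358 B_ack=123
After event 5: A_seq=123 A_ack=2358 B_seq=2358 B_ack=123

Answer: 123 2358 2358 123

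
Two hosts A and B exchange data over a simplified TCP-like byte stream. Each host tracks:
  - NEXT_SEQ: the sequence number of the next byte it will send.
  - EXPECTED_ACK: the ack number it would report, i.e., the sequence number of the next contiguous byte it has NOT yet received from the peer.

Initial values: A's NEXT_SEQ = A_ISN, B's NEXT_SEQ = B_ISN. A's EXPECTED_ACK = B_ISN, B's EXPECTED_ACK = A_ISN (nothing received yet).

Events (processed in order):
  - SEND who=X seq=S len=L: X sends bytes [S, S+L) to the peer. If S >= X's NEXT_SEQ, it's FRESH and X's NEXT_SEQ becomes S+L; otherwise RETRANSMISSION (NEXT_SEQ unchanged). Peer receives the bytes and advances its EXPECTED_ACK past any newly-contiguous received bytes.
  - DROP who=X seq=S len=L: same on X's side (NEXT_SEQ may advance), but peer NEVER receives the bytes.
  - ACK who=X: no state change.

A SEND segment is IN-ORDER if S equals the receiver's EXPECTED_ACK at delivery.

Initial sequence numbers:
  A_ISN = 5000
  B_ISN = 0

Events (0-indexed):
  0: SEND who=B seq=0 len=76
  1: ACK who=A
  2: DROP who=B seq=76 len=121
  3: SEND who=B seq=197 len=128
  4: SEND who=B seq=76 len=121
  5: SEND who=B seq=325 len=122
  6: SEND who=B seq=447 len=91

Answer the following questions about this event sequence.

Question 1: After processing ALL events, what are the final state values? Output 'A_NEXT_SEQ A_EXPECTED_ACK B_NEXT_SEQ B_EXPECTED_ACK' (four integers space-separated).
Answer: 5000 538 538 5000

Derivation:
After event 0: A_seq=5000 A_ack=76 B_seq=76 B_ack=5000
After event 1: A_seq=5000 A_ack=76 B_seq=76 B_ack=5000
After event 2: A_seq=5000 A_ack=76 B_seq=197 B_ack=5000
After event 3: A_seq=5000 A_ack=76 B_seq=325 B_ack=5000
After event 4: A_seq=5000 A_ack=325 B_seq=325 B_ack=5000
After event 5: A_seq=5000 A_ack=447 B_seq=447 B_ack=5000
After event 6: A_seq=5000 A_ack=538 B_seq=538 B_ack=5000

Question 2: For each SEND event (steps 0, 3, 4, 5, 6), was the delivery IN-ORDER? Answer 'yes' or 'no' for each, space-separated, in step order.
Answer: yes no yes yes yes

Derivation:
Step 0: SEND seq=0 -> in-order
Step 3: SEND seq=197 -> out-of-order
Step 4: SEND seq=76 -> in-order
Step 5: SEND seq=325 -> in-order
Step 6: SEND seq=447 -> in-order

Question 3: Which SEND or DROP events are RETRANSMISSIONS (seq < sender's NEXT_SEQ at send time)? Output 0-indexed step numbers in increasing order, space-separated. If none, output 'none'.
Answer: 4

Derivation:
Step 0: SEND seq=0 -> fresh
Step 2: DROP seq=76 -> fresh
Step 3: SEND seq=197 -> fresh
Step 4: SEND seq=76 -> retransmit
Step 5: SEND seq=325 -> fresh
Step 6: SEND seq=447 -> fresh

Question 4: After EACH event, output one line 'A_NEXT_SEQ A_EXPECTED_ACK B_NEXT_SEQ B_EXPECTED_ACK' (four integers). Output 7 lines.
5000 76 76 5000
5000 76 76 5000
5000 76 197 5000
5000 76 325 5000
5000 325 325 5000
5000 447 447 5000
5000 538 538 5000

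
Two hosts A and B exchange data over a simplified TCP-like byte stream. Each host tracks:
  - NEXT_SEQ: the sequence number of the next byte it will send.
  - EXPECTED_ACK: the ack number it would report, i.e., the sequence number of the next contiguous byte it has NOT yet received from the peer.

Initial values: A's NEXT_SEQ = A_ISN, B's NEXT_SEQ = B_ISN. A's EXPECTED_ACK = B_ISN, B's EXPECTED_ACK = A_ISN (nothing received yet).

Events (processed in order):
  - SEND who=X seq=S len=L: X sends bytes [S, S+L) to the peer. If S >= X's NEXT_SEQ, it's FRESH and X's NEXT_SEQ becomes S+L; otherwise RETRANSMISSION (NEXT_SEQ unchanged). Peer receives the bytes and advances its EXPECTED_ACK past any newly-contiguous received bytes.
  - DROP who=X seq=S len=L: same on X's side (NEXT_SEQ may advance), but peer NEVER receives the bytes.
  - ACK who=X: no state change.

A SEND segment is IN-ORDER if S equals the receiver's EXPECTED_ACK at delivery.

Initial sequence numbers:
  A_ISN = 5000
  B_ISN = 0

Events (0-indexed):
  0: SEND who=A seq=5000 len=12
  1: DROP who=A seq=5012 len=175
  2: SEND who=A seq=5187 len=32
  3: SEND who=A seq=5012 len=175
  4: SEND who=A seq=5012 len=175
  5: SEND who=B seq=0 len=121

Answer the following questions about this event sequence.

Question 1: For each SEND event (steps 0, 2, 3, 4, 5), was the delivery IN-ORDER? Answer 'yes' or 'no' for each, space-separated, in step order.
Answer: yes no yes no yes

Derivation:
Step 0: SEND seq=5000 -> in-order
Step 2: SEND seq=5187 -> out-of-order
Step 3: SEND seq=5012 -> in-order
Step 4: SEND seq=5012 -> out-of-order
Step 5: SEND seq=0 -> in-order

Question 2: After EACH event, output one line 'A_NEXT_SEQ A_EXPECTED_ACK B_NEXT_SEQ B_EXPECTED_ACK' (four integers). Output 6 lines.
5012 0 0 5012
5187 0 0 5012
5219 0 0 5012
5219 0 0 5219
5219 0 0 5219
5219 121 121 5219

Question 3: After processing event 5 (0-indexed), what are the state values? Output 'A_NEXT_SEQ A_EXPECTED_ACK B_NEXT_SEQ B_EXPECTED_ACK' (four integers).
After event 0: A_seq=5012 A_ack=0 B_seq=0 B_ack=5012
After event 1: A_seq=5187 A_ack=0 B_seq=0 B_ack=5012
After event 2: A_seq=5219 A_ack=0 B_seq=0 B_ack=5012
After event 3: A_seq=5219 A_ack=0 B_seq=0 B_ack=5219
After event 4: A_seq=5219 A_ack=0 B_seq=0 B_ack=5219
After event 5: A_seq=5219 A_ack=121 B_seq=121 B_ack=5219

5219 121 121 5219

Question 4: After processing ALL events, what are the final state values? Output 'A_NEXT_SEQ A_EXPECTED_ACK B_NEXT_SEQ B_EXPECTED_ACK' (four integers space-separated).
Answer: 5219 121 121 5219

Derivation:
After event 0: A_seq=5012 A_ack=0 B_seq=0 B_ack=5012
After event 1: A_seq=5187 A_ack=0 B_seq=0 B_ack=5012
After event 2: A_seq=5219 A_ack=0 B_seq=0 B_ack=5012
After event 3: A_seq=5219 A_ack=0 B_seq=0 B_ack=5219
After event 4: A_seq=5219 A_ack=0 B_seq=0 B_ack=5219
After event 5: A_seq=5219 A_ack=121 B_seq=121 B_ack=5219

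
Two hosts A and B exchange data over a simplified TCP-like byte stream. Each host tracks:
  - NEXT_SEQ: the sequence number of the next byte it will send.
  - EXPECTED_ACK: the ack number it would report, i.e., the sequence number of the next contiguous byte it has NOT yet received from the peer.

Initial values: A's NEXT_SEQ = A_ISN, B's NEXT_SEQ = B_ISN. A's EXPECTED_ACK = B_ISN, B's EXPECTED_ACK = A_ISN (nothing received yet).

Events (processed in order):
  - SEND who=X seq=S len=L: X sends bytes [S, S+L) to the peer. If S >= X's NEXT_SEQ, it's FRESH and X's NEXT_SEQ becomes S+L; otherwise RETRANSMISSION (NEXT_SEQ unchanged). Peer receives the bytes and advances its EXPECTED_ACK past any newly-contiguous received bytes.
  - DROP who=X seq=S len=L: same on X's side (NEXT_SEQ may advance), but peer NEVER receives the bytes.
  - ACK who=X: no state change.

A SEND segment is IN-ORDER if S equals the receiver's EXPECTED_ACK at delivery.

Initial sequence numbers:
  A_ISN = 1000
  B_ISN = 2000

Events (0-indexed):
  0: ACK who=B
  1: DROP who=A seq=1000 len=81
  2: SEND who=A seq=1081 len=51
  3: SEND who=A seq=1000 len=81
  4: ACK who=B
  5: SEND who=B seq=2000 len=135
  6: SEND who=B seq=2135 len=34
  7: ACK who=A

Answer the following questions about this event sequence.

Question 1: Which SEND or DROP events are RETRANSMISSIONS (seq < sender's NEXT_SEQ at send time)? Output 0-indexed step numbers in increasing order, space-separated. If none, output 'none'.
Step 1: DROP seq=1000 -> fresh
Step 2: SEND seq=1081 -> fresh
Step 3: SEND seq=1000 -> retransmit
Step 5: SEND seq=2000 -> fresh
Step 6: SEND seq=2135 -> fresh

Answer: 3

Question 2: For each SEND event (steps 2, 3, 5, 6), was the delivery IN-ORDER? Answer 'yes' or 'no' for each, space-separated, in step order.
Answer: no yes yes yes

Derivation:
Step 2: SEND seq=1081 -> out-of-order
Step 3: SEND seq=1000 -> in-order
Step 5: SEND seq=2000 -> in-order
Step 6: SEND seq=2135 -> in-order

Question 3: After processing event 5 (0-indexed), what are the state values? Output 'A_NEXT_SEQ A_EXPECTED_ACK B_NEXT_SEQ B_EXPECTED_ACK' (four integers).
After event 0: A_seq=1000 A_ack=2000 B_seq=2000 B_ack=1000
After event 1: A_seq=1081 A_ack=2000 B_seq=2000 B_ack=1000
After event 2: A_seq=1132 A_ack=2000 B_seq=2000 B_ack=1000
After event 3: A_seq=1132 A_ack=2000 B_seq=2000 B_ack=1132
After event 4: A_seq=1132 A_ack=2000 B_seq=2000 B_ack=1132
After event 5: A_seq=1132 A_ack=2135 B_seq=2135 B_ack=1132

1132 2135 2135 1132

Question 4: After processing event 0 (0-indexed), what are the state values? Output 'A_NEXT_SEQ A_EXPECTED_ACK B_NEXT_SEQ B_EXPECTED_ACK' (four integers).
After event 0: A_seq=1000 A_ack=2000 B_seq=2000 B_ack=1000

1000 2000 2000 1000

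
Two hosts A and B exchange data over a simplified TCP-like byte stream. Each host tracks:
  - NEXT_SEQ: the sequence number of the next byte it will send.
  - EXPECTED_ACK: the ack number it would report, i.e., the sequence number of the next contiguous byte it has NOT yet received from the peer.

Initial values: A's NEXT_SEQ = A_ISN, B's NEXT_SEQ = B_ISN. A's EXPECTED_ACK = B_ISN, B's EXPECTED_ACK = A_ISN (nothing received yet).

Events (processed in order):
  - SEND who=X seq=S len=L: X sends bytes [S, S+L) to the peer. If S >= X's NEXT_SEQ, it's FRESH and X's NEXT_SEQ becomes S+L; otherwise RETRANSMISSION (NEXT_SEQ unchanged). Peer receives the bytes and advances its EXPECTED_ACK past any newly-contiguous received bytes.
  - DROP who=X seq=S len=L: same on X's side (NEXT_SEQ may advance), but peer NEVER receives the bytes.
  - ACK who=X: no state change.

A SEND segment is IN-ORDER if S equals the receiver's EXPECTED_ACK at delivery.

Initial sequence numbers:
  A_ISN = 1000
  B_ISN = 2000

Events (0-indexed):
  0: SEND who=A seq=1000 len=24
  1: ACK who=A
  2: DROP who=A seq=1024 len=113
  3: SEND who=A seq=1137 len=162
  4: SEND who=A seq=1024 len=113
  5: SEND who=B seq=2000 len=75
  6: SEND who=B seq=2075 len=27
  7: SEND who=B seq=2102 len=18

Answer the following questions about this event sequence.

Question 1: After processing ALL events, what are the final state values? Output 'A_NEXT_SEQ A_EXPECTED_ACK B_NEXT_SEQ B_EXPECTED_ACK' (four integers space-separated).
After event 0: A_seq=1024 A_ack=2000 B_seq=2000 B_ack=1024
After event 1: A_seq=1024 A_ack=2000 B_seq=2000 B_ack=1024
After event 2: A_seq=1137 A_ack=2000 B_seq=2000 B_ack=1024
After event 3: A_seq=1299 A_ack=2000 B_seq=2000 B_ack=1024
After event 4: A_seq=1299 A_ack=2000 B_seq=2000 B_ack=1299
After event 5: A_seq=1299 A_ack=2075 B_seq=2075 B_ack=1299
After event 6: A_seq=1299 A_ack=2102 B_seq=2102 B_ack=1299
After event 7: A_seq=1299 A_ack=2120 B_seq=2120 B_ack=1299

Answer: 1299 2120 2120 1299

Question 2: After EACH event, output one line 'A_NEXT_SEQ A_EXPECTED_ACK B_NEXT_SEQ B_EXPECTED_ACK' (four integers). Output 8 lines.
1024 2000 2000 1024
1024 2000 2000 1024
1137 2000 2000 1024
1299 2000 2000 1024
1299 2000 2000 1299
1299 2075 2075 1299
1299 2102 2102 1299
1299 2120 2120 1299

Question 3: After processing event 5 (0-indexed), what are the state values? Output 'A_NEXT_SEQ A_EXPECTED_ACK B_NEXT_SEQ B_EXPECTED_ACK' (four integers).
After event 0: A_seq=1024 A_ack=2000 B_seq=2000 B_ack=1024
After event 1: A_seq=1024 A_ack=2000 B_seq=2000 B_ack=1024
After event 2: A_seq=1137 A_ack=2000 B_seq=2000 B_ack=1024
After event 3: A_seq=1299 A_ack=2000 B_seq=2000 B_ack=1024
After event 4: A_seq=1299 A_ack=2000 B_seq=2000 B_ack=1299
After event 5: A_seq=1299 A_ack=2075 B_seq=2075 B_ack=1299

1299 2075 2075 1299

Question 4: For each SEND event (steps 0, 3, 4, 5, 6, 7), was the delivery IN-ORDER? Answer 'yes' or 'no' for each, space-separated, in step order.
Step 0: SEND seq=1000 -> in-order
Step 3: SEND seq=1137 -> out-of-order
Step 4: SEND seq=1024 -> in-order
Step 5: SEND seq=2000 -> in-order
Step 6: SEND seq=2075 -> in-order
Step 7: SEND seq=2102 -> in-order

Answer: yes no yes yes yes yes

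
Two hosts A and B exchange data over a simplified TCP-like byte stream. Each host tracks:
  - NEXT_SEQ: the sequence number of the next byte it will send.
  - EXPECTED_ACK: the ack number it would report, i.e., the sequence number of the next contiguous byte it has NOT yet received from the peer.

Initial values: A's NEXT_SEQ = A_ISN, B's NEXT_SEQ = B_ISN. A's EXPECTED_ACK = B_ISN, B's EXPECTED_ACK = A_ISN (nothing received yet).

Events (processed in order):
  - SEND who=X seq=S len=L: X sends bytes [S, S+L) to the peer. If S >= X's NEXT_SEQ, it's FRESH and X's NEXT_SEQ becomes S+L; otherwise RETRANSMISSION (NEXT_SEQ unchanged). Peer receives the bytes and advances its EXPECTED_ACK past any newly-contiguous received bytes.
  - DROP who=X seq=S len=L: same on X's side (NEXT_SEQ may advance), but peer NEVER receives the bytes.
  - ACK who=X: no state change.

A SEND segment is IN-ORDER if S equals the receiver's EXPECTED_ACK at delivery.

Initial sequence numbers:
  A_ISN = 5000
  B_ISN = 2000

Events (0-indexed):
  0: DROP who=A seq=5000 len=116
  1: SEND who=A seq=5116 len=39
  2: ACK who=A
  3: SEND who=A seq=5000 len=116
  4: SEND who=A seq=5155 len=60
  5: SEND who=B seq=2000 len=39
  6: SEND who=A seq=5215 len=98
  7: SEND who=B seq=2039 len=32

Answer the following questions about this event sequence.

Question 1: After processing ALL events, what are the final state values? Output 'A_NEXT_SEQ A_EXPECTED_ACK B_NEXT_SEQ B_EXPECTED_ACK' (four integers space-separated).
After event 0: A_seq=5116 A_ack=2000 B_seq=2000 B_ack=5000
After event 1: A_seq=5155 A_ack=2000 B_seq=2000 B_ack=5000
After event 2: A_seq=5155 A_ack=2000 B_seq=2000 B_ack=5000
After event 3: A_seq=5155 A_ack=2000 B_seq=2000 B_ack=5155
After event 4: A_seq=5215 A_ack=2000 B_seq=2000 B_ack=5215
After event 5: A_seq=5215 A_ack=2039 B_seq=2039 B_ack=5215
After event 6: A_seq=5313 A_ack=2039 B_seq=2039 B_ack=5313
After event 7: A_seq=5313 A_ack=2071 B_seq=2071 B_ack=5313

Answer: 5313 2071 2071 5313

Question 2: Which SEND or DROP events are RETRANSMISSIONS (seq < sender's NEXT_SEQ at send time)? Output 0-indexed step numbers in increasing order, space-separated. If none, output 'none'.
Step 0: DROP seq=5000 -> fresh
Step 1: SEND seq=5116 -> fresh
Step 3: SEND seq=5000 -> retransmit
Step 4: SEND seq=5155 -> fresh
Step 5: SEND seq=2000 -> fresh
Step 6: SEND seq=5215 -> fresh
Step 7: SEND seq=2039 -> fresh

Answer: 3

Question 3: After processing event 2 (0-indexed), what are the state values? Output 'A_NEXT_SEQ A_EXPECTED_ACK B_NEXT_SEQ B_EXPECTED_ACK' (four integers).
After event 0: A_seq=5116 A_ack=2000 B_seq=2000 B_ack=5000
After event 1: A_seq=5155 A_ack=2000 B_seq=2000 B_ack=5000
After event 2: A_seq=5155 A_ack=2000 B_seq=2000 B_ack=5000

5155 2000 2000 5000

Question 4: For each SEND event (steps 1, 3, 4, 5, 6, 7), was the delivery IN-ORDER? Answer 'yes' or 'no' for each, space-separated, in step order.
Step 1: SEND seq=5116 -> out-of-order
Step 3: SEND seq=5000 -> in-order
Step 4: SEND seq=5155 -> in-order
Step 5: SEND seq=2000 -> in-order
Step 6: SEND seq=5215 -> in-order
Step 7: SEND seq=2039 -> in-order

Answer: no yes yes yes yes yes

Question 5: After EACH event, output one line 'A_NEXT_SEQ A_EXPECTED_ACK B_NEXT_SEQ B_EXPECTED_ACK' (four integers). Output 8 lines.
5116 2000 2000 5000
5155 2000 2000 5000
5155 2000 2000 5000
5155 2000 2000 5155
5215 2000 2000 5215
5215 2039 2039 5215
5313 2039 2039 5313
5313 2071 2071 5313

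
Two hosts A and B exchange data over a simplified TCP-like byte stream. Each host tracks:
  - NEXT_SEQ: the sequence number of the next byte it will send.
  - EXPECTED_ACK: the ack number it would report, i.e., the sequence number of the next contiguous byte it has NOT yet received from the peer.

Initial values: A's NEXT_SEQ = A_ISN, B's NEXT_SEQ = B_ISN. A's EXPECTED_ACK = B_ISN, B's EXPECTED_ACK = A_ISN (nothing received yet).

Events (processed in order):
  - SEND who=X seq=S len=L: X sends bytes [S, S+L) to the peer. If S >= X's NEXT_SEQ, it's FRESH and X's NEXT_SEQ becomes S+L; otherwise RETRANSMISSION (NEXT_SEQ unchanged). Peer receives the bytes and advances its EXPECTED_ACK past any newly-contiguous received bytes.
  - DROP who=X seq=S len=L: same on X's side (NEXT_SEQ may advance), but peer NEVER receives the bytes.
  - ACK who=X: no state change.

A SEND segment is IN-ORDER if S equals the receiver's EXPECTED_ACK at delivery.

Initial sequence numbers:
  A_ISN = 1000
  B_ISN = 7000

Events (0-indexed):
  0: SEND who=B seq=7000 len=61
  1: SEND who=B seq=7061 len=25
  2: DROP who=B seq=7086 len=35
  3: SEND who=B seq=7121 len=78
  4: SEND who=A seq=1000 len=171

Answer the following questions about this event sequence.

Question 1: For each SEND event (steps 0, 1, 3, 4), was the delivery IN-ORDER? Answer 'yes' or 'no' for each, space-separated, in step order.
Step 0: SEND seq=7000 -> in-order
Step 1: SEND seq=7061 -> in-order
Step 3: SEND seq=7121 -> out-of-order
Step 4: SEND seq=1000 -> in-order

Answer: yes yes no yes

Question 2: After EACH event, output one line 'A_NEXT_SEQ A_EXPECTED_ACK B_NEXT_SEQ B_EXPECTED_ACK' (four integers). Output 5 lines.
1000 7061 7061 1000
1000 7086 7086 1000
1000 7086 7121 1000
1000 7086 7199 1000
1171 7086 7199 1171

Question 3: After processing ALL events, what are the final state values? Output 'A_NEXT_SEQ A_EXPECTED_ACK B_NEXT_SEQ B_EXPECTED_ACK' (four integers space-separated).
Answer: 1171 7086 7199 1171

Derivation:
After event 0: A_seq=1000 A_ack=7061 B_seq=7061 B_ack=1000
After event 1: A_seq=1000 A_ack=7086 B_seq=7086 B_ack=1000
After event 2: A_seq=1000 A_ack=7086 B_seq=7121 B_ack=1000
After event 3: A_seq=1000 A_ack=7086 B_seq=7199 B_ack=1000
After event 4: A_seq=1171 A_ack=7086 B_seq=7199 B_ack=1171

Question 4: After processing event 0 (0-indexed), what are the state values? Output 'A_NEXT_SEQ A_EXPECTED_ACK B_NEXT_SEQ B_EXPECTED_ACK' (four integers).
After event 0: A_seq=1000 A_ack=7061 B_seq=7061 B_ack=1000

1000 7061 7061 1000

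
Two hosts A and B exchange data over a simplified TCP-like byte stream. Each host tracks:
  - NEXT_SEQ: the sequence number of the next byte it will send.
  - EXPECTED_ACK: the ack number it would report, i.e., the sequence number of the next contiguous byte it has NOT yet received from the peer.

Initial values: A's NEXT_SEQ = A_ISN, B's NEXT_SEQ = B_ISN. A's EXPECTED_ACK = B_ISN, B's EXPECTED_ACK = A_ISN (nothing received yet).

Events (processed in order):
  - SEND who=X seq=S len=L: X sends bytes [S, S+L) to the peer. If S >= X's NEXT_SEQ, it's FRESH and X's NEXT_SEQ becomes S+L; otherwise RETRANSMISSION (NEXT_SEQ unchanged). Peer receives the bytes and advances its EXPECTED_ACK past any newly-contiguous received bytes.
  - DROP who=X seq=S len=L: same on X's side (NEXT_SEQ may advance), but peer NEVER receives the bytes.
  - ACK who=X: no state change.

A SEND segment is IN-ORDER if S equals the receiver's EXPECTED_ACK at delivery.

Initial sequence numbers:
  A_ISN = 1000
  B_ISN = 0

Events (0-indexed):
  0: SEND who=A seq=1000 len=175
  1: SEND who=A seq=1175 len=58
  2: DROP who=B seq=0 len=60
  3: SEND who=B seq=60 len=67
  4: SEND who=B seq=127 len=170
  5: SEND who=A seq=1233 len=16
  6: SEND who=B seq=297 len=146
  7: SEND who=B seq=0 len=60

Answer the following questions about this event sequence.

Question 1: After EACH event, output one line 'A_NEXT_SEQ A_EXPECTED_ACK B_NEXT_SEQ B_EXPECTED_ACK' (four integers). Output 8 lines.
1175 0 0 1175
1233 0 0 1233
1233 0 60 1233
1233 0 127 1233
1233 0 297 1233
1249 0 297 1249
1249 0 443 1249
1249 443 443 1249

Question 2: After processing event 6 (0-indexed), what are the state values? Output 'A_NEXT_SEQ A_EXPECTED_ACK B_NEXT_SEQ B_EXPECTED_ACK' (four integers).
After event 0: A_seq=1175 A_ack=0 B_seq=0 B_ack=1175
After event 1: A_seq=1233 A_ack=0 B_seq=0 B_ack=1233
After event 2: A_seq=1233 A_ack=0 B_seq=60 B_ack=1233
After event 3: A_seq=1233 A_ack=0 B_seq=127 B_ack=1233
After event 4: A_seq=1233 A_ack=0 B_seq=297 B_ack=1233
After event 5: A_seq=1249 A_ack=0 B_seq=297 B_ack=1249
After event 6: A_seq=1249 A_ack=0 B_seq=443 B_ack=1249

1249 0 443 1249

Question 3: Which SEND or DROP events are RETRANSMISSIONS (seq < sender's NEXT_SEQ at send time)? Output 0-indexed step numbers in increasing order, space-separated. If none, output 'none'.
Answer: 7

Derivation:
Step 0: SEND seq=1000 -> fresh
Step 1: SEND seq=1175 -> fresh
Step 2: DROP seq=0 -> fresh
Step 3: SEND seq=60 -> fresh
Step 4: SEND seq=127 -> fresh
Step 5: SEND seq=1233 -> fresh
Step 6: SEND seq=297 -> fresh
Step 7: SEND seq=0 -> retransmit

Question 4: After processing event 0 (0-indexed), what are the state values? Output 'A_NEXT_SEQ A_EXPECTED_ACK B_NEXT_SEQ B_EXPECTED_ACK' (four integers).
After event 0: A_seq=1175 A_ack=0 B_seq=0 B_ack=1175

1175 0 0 1175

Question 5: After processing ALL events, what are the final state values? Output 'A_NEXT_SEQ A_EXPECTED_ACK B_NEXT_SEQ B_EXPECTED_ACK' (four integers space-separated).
After event 0: A_seq=1175 A_ack=0 B_seq=0 B_ack=1175
After event 1: A_seq=1233 A_ack=0 B_seq=0 B_ack=1233
After event 2: A_seq=1233 A_ack=0 B_seq=60 B_ack=1233
After event 3: A_seq=1233 A_ack=0 B_seq=127 B_ack=1233
After event 4: A_seq=1233 A_ack=0 B_seq=297 B_ack=1233
After event 5: A_seq=1249 A_ack=0 B_seq=297 B_ack=1249
After event 6: A_seq=1249 A_ack=0 B_seq=443 B_ack=1249
After event 7: A_seq=1249 A_ack=443 B_seq=443 B_ack=1249

Answer: 1249 443 443 1249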